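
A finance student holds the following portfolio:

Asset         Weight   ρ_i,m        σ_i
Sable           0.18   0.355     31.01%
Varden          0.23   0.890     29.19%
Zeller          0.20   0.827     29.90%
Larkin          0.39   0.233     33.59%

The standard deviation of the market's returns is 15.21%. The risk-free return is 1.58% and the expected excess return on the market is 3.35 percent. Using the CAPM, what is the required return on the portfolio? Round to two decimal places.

5.09%

β_Sable = 0.355 × 31.01% / 15.21% = 0.7238
β_Varden = 0.890 × 29.19% / 15.21% = 1.7080
β_Zeller = 0.827 × 29.90% / 15.21% = 1.6257
β_Larkin = 0.233 × 33.59% / 15.21% = 0.5146
β_P = Σ w_i β_i = 0.18×0.7238 + 0.23×1.7080 + 0.20×1.6257 + 0.39×0.5146 = 1.0490
E(R_P) = R_f + β_P × MRP = 1.58% + 1.0490 × 3.35% = 5.09%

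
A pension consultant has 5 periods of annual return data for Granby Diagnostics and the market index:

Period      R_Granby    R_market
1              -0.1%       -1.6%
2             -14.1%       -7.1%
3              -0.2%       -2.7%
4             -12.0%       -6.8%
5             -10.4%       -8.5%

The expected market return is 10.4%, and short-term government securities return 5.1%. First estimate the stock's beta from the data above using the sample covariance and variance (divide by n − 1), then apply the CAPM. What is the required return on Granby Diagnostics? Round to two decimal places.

15.99%

Mean R_i = (-0.1 − 14.1 − 0.2 − 12.0 − 10.4) / 5 = -7.3600%
Mean R_m = (-1.6 − 7.1 − 2.7 − 6.8 − 8.5) / 5 = -5.3400%
Σ(R_i − R̄_i)(R_m − R̄_m) = 74.2980  ⇒  Cov = 74.2980 / 4 = 18.5745
Σ(R_m − R̄_m)² = 36.1720  ⇒  Var(R_m) = 36.1720 / 4 = 9.0430
β = Cov / Var(R_m) = 18.5745 / 9.0430 = 2.0540
MRP = 10.4% − 5.1% = 5.30%
E(R) = R_f + β × MRP = 5.1% + 2.0540 × 5.3% = 15.99%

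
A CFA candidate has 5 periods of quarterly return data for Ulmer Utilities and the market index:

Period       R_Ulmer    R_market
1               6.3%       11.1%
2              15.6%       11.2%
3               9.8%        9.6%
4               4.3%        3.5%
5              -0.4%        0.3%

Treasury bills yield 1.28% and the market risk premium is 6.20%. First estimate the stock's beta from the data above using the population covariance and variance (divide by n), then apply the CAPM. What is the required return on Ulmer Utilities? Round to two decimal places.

Mean R_i = (6.3 + 15.6 + 9.8 + 4.3 − 0.4) / 5 = 7.1200%
Mean R_m = (11.1 + 11.2 + 9.6 + 3.5 + 0.3) / 5 = 7.1400%
Σ(R_i − R̄_i)(R_m − R̄_m) = 99.4760  ⇒  Cov = 99.4760 / 5 = 19.8952
Σ(R_m − R̄_m)² = 98.2520  ⇒  Var(R_m) = 98.2520 / 5 = 19.6504
β = Cov / Var(R_m) = 19.8952 / 19.6504 = 1.0125
E(R) = R_f + β × MRP = 1.28% + 1.0125 × 6.20% = 7.56%

7.56%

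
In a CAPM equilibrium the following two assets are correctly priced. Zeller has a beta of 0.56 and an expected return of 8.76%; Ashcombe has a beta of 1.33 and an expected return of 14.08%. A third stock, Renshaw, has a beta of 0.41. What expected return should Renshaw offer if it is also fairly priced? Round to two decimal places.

MRP (SML slope) = (14.08% − 8.76%) / (1.33 − 0.56) = 5.32% / 0.77 = 6.9091%
R_f (intercept) = 8.76% − 0.56 × 6.9091% = 4.8909%
E(R_Renshaw) = R_f + β × MRP = 4.8909% + 0.41 × 6.9091% = 7.72%

7.72%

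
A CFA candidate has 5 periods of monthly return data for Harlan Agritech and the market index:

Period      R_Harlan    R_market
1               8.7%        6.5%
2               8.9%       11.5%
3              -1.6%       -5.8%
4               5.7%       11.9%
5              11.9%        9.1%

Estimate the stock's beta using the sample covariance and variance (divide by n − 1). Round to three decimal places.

0.571

Mean R_i = (8.7 + 8.9 − 1.6 + 5.7 + 11.9) / 5 = 6.7200%
Mean R_m = (6.5 + 11.5 − 5.8 + 11.9 + 9.1) / 5 = 6.6400%
Σ(R_i − R̄_i)(R_m − R̄_m) = 121.1960  ⇒  Cov = 121.1960 / 4 = 30.2990
Σ(R_m − R̄_m)² = 212.1120  ⇒  Var(R_m) = 212.1120 / 4 = 53.0280
β = Cov / Var(R_m) = 30.2990 / 53.0280 = 0.5714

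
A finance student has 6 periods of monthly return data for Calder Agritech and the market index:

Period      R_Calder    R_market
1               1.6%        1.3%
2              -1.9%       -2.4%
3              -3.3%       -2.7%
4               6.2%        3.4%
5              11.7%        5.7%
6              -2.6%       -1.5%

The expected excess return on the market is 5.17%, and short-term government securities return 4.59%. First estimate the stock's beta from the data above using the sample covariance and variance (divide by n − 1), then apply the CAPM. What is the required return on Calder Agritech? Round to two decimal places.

Mean R_i = (1.6 − 1.9 − 3.3 + 6.2 + 11.7 − 2.6) / 6 = 1.9500%
Mean R_m = (1.3 − 2.4 − 2.7 + 3.4 + 5.7 − 1.5) / 6 = 0.6333%
Σ(R_i − R̄_i)(R_m − R̄_m) = 99.8100  ⇒  Cov = 99.8100 / 5 = 19.9620
Σ(R_m − R̄_m)² = 58.6333  ⇒  Var(R_m) = 58.6333 / 5 = 11.7267
β = Cov / Var(R_m) = 19.9620 / 11.7267 = 1.7023
E(R) = R_f + β × MRP = 4.59% + 1.7023 × 5.17% = 13.39%

13.39%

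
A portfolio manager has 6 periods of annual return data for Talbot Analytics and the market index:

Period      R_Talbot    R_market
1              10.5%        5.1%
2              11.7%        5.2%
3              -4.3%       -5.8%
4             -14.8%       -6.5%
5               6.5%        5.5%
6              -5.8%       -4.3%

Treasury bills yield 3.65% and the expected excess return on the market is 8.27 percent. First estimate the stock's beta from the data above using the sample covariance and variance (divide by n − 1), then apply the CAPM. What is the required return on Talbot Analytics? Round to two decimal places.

17.47%

Mean R_i = (10.5 + 11.7 − 4.3 − 14.8 + 6.5 − 5.8) / 6 = 0.6333%
Mean R_m = (5.1 + 5.2 − 5.8 − 6.5 + 5.5 − 4.3) / 6 = -0.1333%
Σ(R_i − R̄_i)(R_m − R̄_m) = 296.7267  ⇒  Cov = 296.7267 / 5 = 59.3453
Σ(R_m − R̄_m)² = 177.5733  ⇒  Var(R_m) = 177.5733 / 5 = 35.5147
β = Cov / Var(R_m) = 59.3453 / 35.5147 = 1.6710
E(R) = R_f + β × MRP = 3.65% + 1.6710 × 8.27% = 17.47%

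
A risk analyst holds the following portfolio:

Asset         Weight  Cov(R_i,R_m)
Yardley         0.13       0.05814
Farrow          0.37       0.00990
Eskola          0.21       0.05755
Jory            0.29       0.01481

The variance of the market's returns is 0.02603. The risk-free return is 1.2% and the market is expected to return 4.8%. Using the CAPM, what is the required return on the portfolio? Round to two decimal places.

5.02%

β_Yardley = 0.05814 / 0.02603 = 2.2336
β_Farrow = 0.00990 / 0.02603 = 0.3803
β_Eskola = 0.05755 / 0.02603 = 2.2109
β_Jory = 0.01481 / 0.02603 = 0.5690
β_P = Σ w_i β_i = 0.13×2.2336 + 0.37×0.3803 + 0.21×2.2109 + 0.29×0.5690 = 1.0604
MRP = 4.8% − 1.2% = 3.60%
E(R_P) = R_f + β_P × MRP = 1.2% + 1.0604 × 3.6% = 5.02%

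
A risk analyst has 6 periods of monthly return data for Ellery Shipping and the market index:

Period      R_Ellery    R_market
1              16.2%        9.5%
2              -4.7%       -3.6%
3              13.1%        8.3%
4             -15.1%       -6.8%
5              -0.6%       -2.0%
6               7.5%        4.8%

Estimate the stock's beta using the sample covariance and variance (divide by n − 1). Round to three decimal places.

Mean R_i = (16.2 − 4.7 + 13.1 − 15.1 − 0.6 + 7.5) / 6 = 2.7333%
Mean R_m = (9.5 − 3.6 + 8.3 − 6.8 − 2.0 + 4.8) / 6 = 1.7000%
Σ(R_i − R̄_i)(R_m − R̄_m) = 391.5500  ⇒  Cov = 391.5500 / 5 = 78.3100
Σ(R_m − R̄_m)² = 228.0400  ⇒  Var(R_m) = 228.0400 / 5 = 45.6080
β = Cov / Var(R_m) = 78.3100 / 45.6080 = 1.7170

1.717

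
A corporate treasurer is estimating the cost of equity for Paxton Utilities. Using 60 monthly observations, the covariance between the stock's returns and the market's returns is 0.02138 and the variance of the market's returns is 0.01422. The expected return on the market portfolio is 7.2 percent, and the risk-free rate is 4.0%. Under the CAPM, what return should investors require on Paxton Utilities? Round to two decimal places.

8.81%

β = Cov(R_i, R_m) / Var(R_m) = 0.02138 / 0.01422 = 1.5035
MRP = 7.2% − 4.0% = 3.20%
E(R) = R_f + β × MRP = 4.0% + 1.5035 × 3.2% = 8.81%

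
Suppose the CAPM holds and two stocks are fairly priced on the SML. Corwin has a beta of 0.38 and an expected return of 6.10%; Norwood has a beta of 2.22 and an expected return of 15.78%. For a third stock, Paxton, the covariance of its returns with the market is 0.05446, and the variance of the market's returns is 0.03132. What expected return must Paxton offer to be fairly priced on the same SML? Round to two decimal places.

MRP = (15.78% − 6.10%) / (2.22 − 0.38) = 5.2609%
R_f = 6.10% − 0.38 × 5.2609% = 4.1009%
β_Paxton = Cov / Var(R_m) = 0.05446 / 0.03132 = 1.7388
E(R_Paxton) = R_f + β × MRP = 4.1009% + 1.7388 × 5.2609% = 13.25%

13.25%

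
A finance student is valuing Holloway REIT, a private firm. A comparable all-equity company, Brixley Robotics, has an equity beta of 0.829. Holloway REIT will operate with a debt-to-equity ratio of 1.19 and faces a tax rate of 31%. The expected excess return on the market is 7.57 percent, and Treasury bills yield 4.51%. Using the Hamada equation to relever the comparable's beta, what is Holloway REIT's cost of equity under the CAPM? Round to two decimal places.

β_L = β_U × [1 + (1 − t)(D/E)] = 0.829 × [1 + (1 − 0.31) × 1.19]
    = 0.829 × [1 + 0.69 × 1.19] = 0.829 × 1.8211 = 1.5097
E(R) = R_f + β_L × MRP = 4.51% + 1.5097 × 7.57% = 15.94%

15.94%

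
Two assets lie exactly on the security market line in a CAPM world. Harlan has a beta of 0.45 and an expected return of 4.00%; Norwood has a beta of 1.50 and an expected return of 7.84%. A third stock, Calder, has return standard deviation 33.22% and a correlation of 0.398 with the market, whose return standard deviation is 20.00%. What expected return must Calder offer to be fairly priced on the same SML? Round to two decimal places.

MRP = (7.84% − 4.00%) / (1.50 − 0.45) = 3.6571%
R_f = 4.00% − 0.45 × 3.6571% = 2.3543%
β_Calder = ρ·σ_i/σ_m = 0.398 × 33.22 / 20.00 = 0.6611
E(R_Calder) = R_f + β × MRP = 2.3543% + 0.6611 × 3.6571% = 4.77%

4.77%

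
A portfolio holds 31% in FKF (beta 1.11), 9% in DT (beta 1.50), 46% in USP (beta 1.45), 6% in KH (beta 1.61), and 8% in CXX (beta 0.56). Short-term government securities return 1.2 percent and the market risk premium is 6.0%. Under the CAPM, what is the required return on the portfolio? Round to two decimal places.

8.93%

β_P = Σ w_i β_i = 0.31×1.11 + 0.09×1.50 + 0.46×1.45 + 0.06×1.61 + 0.08×0.56 = 1.2875
E(R_P) = R_f + β_P × MRP = 1.2% + 1.2875 × 6.0% = 8.93%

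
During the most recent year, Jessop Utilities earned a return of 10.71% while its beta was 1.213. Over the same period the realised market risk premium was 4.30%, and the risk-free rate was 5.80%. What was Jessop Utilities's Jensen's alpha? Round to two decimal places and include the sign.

CAPM benchmark = R_f + β(R_m − R_f) = 5.80% + 1.213 × 4.30% = 11.01590%
α = actual − benchmark = 10.71% − 11.01590% = -0.31%

-0.31%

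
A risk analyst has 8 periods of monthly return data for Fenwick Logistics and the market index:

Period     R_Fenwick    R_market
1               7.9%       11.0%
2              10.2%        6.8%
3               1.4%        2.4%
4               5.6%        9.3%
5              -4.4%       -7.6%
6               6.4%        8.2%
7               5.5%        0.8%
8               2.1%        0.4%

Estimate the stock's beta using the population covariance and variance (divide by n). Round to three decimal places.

Mean R_i = (7.9 + 10.2 + 1.4 + 5.6 − 4.4 + 6.4 + 5.5 + 2.1) / 8 = 4.3375%
Mean R_m = (11.0 + 6.8 + 2.4 + 9.3 − 7.6 + 8.2 + 0.8 + 0.4) / 8 = 3.9125%
Σ(R_i − R̄_i)(R_m − R̄_m) = 167.0963  ⇒  Cov = 167.0963 / 8 = 20.8870
Σ(R_m − R̄_m)² = 262.8288  ⇒  Var(R_m) = 262.8288 / 8 = 32.8536
β = Cov / Var(R_m) = 20.8870 / 32.8536 = 0.6358

0.636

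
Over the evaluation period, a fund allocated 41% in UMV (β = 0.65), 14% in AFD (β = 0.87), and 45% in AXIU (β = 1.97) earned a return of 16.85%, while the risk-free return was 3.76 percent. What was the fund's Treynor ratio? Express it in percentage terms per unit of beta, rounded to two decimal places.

10.27%

β_P = 0.41×0.65 + 0.14×0.87 + 0.45×1.97 = 1.2748
Treynor = (R_P − R_f) / β_P = (16.85% − 3.76%) / 1.2748 = 13.09% / 1.2748 = 10.27%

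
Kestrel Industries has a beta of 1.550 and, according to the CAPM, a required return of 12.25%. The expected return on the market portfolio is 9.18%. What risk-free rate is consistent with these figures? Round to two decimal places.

3.60%

E(R) = R_f + β(E(R_m) − R_f) = R_f(1 − β) + β·E(R_m)
12.25% = R_f × (1 − 1.550) + 1.550 × 9.18%
12.25% = R_f × -0.550 + 14.22900%
R_f = (12.25% − 14.22900%) / -0.550 = 3.60%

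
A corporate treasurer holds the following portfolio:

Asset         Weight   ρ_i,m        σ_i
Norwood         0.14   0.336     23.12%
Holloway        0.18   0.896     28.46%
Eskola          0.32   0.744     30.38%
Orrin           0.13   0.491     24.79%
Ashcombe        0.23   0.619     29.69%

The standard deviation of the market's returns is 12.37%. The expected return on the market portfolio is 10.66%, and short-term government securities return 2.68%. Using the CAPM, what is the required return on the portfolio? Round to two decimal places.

β_Norwood = 0.336 × 23.12% / 12.37% = 0.6280
β_Holloway = 0.896 × 28.46% / 12.37% = 2.0615
β_Eskola = 0.744 × 30.38% / 12.37% = 1.8272
β_Orrin = 0.491 × 24.79% / 12.37% = 0.9840
β_Ashcombe = 0.619 × 29.69% / 12.37% = 1.4857
β_P = Σ w_i β_i = 0.14×0.6280 + 0.18×2.0615 + 0.32×1.8272 + 0.13×0.9840 + 0.23×1.4857 = 1.5133
MRP = 10.66% − 2.68% = 7.98%
E(R_P) = R_f + β_P × MRP = 2.68% + 1.5133 × 7.98% = 14.76%

14.76%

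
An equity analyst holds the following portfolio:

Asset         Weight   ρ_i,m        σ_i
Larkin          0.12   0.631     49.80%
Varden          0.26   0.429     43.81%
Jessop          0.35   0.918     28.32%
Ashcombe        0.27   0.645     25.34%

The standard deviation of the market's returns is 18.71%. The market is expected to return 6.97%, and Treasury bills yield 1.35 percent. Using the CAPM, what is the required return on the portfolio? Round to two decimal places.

β_Larkin = 0.631 × 49.80% / 18.71% = 1.6795
β_Varden = 0.429 × 43.81% / 18.71% = 1.0045
β_Jessop = 0.918 × 28.32% / 18.71% = 1.3895
β_Ashcombe = 0.645 × 25.34% / 18.71% = 0.8736
β_P = Σ w_i β_i = 0.12×1.6795 + 0.26×1.0045 + 0.35×1.3895 + 0.27×0.8736 = 1.1849
MRP = 6.97% − 1.35% = 5.62%
E(R_P) = R_f + β_P × MRP = 1.35% + 1.1849 × 5.62% = 8.01%

8.01%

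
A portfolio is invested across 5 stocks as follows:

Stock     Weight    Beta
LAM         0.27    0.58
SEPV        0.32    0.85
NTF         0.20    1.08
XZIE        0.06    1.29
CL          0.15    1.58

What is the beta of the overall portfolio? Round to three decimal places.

0.959

β_P = Σ w_i β_i = 0.27×0.58 + 0.32×0.85 + 0.20×1.08 + 0.06×1.29 + 0.15×1.58 = 0.9590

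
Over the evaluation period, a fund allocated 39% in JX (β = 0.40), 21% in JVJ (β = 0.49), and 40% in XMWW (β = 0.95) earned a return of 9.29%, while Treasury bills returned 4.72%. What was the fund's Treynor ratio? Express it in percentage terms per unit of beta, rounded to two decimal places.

β_P = 0.39×0.40 + 0.21×0.49 + 0.40×0.95 = 0.6389
Treynor = (R_P − R_f) / β_P = (9.29% − 4.72%) / 0.6389 = 4.57% / 0.6389 = 7.15%

7.15%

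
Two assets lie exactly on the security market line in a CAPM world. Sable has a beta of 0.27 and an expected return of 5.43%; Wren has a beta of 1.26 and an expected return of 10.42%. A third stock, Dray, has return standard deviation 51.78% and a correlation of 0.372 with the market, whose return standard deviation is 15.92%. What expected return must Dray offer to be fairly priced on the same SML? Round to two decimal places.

10.17%

MRP = (10.42% − 5.43%) / (1.26 − 0.27) = 5.0404%
R_f = 5.43% − 0.27 × 5.0404% = 4.0691%
β_Dray = ρ·σ_i/σ_m = 0.372 × 51.78 / 15.92 = 1.2099
E(R_Dray) = R_f + β × MRP = 4.0691% + 1.2099 × 5.0404% = 10.17%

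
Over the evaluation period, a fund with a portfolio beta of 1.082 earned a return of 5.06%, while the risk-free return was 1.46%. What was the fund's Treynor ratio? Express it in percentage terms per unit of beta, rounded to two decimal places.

3.33%

Treynor = (R_P − R_f) / β_P = (5.06% − 1.46%) / 1.0820 = 3.60% / 1.0820 = 3.33%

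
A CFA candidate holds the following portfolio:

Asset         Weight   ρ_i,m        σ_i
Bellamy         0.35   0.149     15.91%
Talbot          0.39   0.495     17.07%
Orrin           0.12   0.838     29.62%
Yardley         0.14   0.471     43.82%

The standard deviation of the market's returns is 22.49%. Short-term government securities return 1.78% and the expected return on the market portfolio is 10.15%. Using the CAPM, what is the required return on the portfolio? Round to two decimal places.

β_Bellamy = 0.149 × 15.91% / 22.49% = 0.1054
β_Talbot = 0.495 × 17.07% / 22.49% = 0.3757
β_Orrin = 0.838 × 29.62% / 22.49% = 1.1037
β_Yardley = 0.471 × 43.82% / 22.49% = 0.9177
β_P = Σ w_i β_i = 0.35×0.1054 + 0.39×0.3757 + 0.12×1.1037 + 0.14×0.9177 = 0.4443
MRP = 10.15% − 1.78% = 8.37%
E(R_P) = R_f + β_P × MRP = 1.78% + 0.4443 × 8.37% = 5.50%

5.50%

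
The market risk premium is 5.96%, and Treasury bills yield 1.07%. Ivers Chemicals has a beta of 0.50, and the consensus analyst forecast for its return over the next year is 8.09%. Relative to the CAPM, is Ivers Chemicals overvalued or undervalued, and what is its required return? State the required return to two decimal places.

Required return = R_f + β·MRP = 1.07% + 0.50 × 5.96% = 4.05%
Forecast 8.09% > required 4.05% → the stock plots above the SML → undervalued.

Undervalued; required return 4.05%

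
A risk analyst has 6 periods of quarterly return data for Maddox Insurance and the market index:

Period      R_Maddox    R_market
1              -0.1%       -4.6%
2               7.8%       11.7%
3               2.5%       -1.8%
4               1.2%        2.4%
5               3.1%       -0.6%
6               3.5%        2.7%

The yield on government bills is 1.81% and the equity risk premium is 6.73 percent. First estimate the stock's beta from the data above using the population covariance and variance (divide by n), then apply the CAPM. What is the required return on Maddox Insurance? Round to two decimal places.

4.71%

Mean R_i = (-0.1 + 7.8 + 2.5 + 1.2 + 3.1 + 3.5) / 6 = 3.0000%
Mean R_m = (-4.6 + 11.7 − 1.8 + 2.4 − 0.6 + 2.7) / 6 = 1.6333%
Σ(R_i − R̄_i)(R_m − R̄_m) = 68.2900  ⇒  Cov = 68.2900 / 6 = 11.3817
Σ(R_m − R̄_m)² = 158.6933  ⇒  Var(R_m) = 158.6933 / 6 = 26.4489
β = Cov / Var(R_m) = 11.3817 / 26.4489 = 0.4303
E(R) = R_f + β × MRP = 1.81% + 0.4303 × 6.73% = 4.71%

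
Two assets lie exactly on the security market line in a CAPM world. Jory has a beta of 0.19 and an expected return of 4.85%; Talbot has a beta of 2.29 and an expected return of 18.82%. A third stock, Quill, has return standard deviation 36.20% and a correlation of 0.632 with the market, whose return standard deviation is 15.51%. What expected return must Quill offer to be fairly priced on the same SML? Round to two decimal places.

13.40%

MRP = (18.82% − 4.85%) / (2.29 − 0.19) = 6.6524%
R_f = 4.85% − 0.19 × 6.6524% = 3.5860%
β_Quill = ρ·σ_i/σ_m = 0.632 × 36.20 / 15.51 = 1.4751
E(R_Quill) = R_f + β × MRP = 3.5860% + 1.4751 × 6.6524% = 13.40%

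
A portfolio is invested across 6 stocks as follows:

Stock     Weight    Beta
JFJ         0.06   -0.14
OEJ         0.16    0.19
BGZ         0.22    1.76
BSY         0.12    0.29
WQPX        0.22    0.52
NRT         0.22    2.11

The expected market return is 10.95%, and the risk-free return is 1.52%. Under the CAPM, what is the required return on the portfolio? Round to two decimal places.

β_P = Σ w_i β_i = 0.06×-0.14 + 0.16×0.19 + 0.22×1.76 + 0.12×0.29 + 0.22×0.52 + 0.22×2.11 = 1.0226
MRP = 10.95% − 1.52% = 9.43%
E(R_P) = R_f + β_P × MRP = 1.52% + 1.0226 × 9.43% = 11.16%

11.16%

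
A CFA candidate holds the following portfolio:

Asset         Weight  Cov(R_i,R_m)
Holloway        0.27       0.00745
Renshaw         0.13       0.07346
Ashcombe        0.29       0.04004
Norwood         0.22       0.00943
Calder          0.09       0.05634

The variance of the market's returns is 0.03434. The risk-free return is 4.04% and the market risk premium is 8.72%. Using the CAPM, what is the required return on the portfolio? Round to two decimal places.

β_Holloway = 0.00745 / 0.03434 = 0.2169
β_Renshaw = 0.07346 / 0.03434 = 2.1392
β_Ashcombe = 0.04004 / 0.03434 = 1.1660
β_Norwood = 0.00943 / 0.03434 = 0.2746
β_Calder = 0.05634 / 0.03434 = 1.6407
β_P = Σ w_i β_i = 0.27×0.2169 + 0.13×2.1392 + 0.29×1.1660 + 0.22×0.2746 + 0.09×1.6407 = 0.8829
E(R_P) = R_f + β_P × MRP = 4.04% + 0.8829 × 8.72% = 11.74%

11.74%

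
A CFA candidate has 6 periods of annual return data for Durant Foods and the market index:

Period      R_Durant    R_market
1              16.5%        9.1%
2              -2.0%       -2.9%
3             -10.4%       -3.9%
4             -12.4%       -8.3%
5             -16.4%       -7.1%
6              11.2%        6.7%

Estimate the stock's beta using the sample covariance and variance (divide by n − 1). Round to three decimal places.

1.806

Mean R_i = (16.5 − 2.0 − 10.4 − 12.4 − 16.4 + 11.2) / 6 = -2.2500%
Mean R_m = (9.1 − 2.9 − 3.9 − 8.3 − 7.1 + 6.7) / 6 = -1.0667%
Σ(R_i − R̄_i)(R_m − R̄_m) = 476.5100  ⇒  Cov = 476.5100 / 5 = 95.3020
Σ(R_m − R̄_m)² = 263.7933  ⇒  Var(R_m) = 263.7933 / 5 = 52.7587
β = Cov / Var(R_m) = 95.3020 / 52.7587 = 1.8064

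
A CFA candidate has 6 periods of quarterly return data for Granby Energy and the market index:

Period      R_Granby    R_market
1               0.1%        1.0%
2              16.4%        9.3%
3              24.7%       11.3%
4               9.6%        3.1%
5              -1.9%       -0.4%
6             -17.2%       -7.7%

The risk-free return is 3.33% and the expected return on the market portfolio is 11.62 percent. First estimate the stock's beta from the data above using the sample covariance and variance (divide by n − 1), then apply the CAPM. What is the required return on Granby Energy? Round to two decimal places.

20.97%

Mean R_i = (0.1 + 16.4 + 24.7 + 9.6 − 1.9 − 17.2) / 6 = 5.2833%
Mean R_m = (1.0 + 9.3 + 11.3 + 3.1 − 0.4 − 7.7) / 6 = 2.7667%
Σ(R_i − R̄_i)(R_m − R̄_m) = 506.9867  ⇒  Cov = 506.9867 / 5 = 101.3973
Σ(R_m − R̄_m)² = 238.3133  ⇒  Var(R_m) = 238.3133 / 5 = 47.6627
β = Cov / Var(R_m) = 101.3973 / 47.6627 = 2.1274
MRP = 11.62% − 3.33% = 8.29%
E(R) = R_f + β × MRP = 3.33% + 2.1274 × 8.29% = 20.97%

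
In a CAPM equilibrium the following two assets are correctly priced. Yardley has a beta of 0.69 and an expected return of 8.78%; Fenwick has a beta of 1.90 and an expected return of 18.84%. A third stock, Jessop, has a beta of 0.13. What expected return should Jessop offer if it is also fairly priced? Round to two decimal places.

MRP (SML slope) = (18.84% − 8.78%) / (1.90 − 0.69) = 10.06% / 1.21 = 8.3140%
R_f (intercept) = 8.78% − 0.69 × 8.3140% = 3.0433%
E(R_Jessop) = R_f + β × MRP = 3.0433% + 0.13 × 8.3140% = 4.12%

4.12%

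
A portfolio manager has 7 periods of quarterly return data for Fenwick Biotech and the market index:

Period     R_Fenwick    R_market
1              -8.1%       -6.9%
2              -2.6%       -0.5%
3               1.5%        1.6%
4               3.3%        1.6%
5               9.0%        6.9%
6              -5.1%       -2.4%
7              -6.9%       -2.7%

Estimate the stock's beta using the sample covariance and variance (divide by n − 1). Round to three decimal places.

1.372

Mean R_i = (-8.1 − 2.6 + 1.5 + 3.3 + 9.0 − 5.1 − 6.9) / 7 = -1.2714%
Mean R_m = (-6.9 − 0.5 + 1.6 + 1.6 + 6.9 − 2.4 − 2.7) / 7 = -0.3429%
Σ(R_i − R̄_i)(R_m − R̄_m) = 154.7886  ⇒  Cov = 154.7886 / 6 = 25.7981
Σ(R_m − R̄_m)² = 112.8171  ⇒  Var(R_m) = 112.8171 / 6 = 18.8029
β = Cov / Var(R_m) = 25.7981 / 18.8029 = 1.3720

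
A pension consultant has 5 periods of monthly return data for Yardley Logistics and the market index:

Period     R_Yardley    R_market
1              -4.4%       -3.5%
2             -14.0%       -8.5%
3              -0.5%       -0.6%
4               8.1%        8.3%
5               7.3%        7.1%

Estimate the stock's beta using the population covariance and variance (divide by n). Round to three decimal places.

1.262

Mean R_i = (-4.4 − 14.0 − 0.5 + 8.1 + 7.3) / 5 = -0.7000%
Mean R_m = (-3.5 − 8.5 − 0.6 + 8.3 + 7.1) / 5 = 0.5600%
Σ(R_i − R̄_i)(R_m − R̄_m) = 255.7200  ⇒  Cov = 255.7200 / 5 = 51.1440
Σ(R_m − R̄_m)² = 202.5920  ⇒  Var(R_m) = 202.5920 / 5 = 40.5184
β = Cov / Var(R_m) = 51.1440 / 40.5184 = 1.2622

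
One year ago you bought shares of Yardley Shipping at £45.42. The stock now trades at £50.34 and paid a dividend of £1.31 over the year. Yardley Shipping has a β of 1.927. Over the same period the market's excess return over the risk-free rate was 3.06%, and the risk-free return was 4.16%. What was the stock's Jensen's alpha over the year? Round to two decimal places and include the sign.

+3.66%

Realised HPR = (P1 + D1 − P0) / P0 = (50.34 + 1.31 − 45.42) / 45.42 = 6.23 / 45.42 = 13.7164%
CAPM required = R_f + β·MRP = 4.16% + 1.927 × 3.06% = 10.05662%
α = realised − required = 13.7164% − 10.05662% = +3.66%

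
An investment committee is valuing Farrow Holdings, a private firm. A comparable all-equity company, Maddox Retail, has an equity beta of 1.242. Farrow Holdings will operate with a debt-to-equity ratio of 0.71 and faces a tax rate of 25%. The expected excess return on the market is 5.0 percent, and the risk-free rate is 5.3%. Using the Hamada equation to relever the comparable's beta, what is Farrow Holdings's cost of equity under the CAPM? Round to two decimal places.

β_L = β_U × [1 + (1 − t)(D/E)] = 1.242 × [1 + (1 − 0.25) × 0.71]
    = 1.242 × [1 + 0.75 × 0.71] = 1.242 × 1.5325 = 1.9034
E(R) = R_f + β_L × MRP = 5.3% + 1.9034 × 5.0% = 14.82%

14.82%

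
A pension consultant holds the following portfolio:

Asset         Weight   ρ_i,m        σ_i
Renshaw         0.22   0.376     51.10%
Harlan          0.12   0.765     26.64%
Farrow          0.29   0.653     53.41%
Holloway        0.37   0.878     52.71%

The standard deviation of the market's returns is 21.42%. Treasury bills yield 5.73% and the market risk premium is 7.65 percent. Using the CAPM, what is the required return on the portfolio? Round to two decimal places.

β_Renshaw = 0.376 × 51.10% / 21.42% = 0.8970
β_Harlan = 0.765 × 26.64% / 21.42% = 0.9514
β_Farrow = 0.653 × 53.41% / 21.42% = 1.6282
β_Holloway = 0.878 × 52.71% / 21.42% = 2.1606
β_P = Σ w_i β_i = 0.22×0.8970 + 0.12×0.9514 + 0.29×1.6282 + 0.37×2.1606 = 1.5831
E(R_P) = R_f + β_P × MRP = 5.73% + 1.5831 × 7.65% = 17.84%

17.84%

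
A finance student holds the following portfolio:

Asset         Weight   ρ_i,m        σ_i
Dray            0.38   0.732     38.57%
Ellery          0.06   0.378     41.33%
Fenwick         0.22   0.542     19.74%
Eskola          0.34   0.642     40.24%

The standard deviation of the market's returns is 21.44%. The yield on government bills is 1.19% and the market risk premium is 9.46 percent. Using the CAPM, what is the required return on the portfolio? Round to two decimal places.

β_Dray = 0.732 × 38.57% / 21.44% = 1.3168
β_Ellery = 0.378 × 41.33% / 21.44% = 0.7287
β_Fenwick = 0.542 × 19.74% / 21.44% = 0.4990
β_Eskola = 0.642 × 40.24% / 21.44% = 1.2049
β_P = Σ w_i β_i = 0.38×1.3168 + 0.06×0.7287 + 0.22×0.4990 + 0.34×1.2049 = 1.0636
E(R_P) = R_f + β_P × MRP = 1.19% + 1.0636 × 9.46% = 11.25%

11.25%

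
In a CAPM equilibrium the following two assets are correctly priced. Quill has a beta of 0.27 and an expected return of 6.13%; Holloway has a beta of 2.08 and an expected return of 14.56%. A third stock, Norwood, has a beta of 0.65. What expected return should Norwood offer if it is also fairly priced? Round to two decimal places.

MRP (SML slope) = (14.56% − 6.13%) / (2.08 − 0.27) = 8.43% / 1.81 = 4.6575%
R_f (intercept) = 6.13% − 0.27 × 4.6575% = 4.8725%
E(R_Norwood) = R_f + β × MRP = 4.8725% + 0.65 × 4.6575% = 7.90%

7.90%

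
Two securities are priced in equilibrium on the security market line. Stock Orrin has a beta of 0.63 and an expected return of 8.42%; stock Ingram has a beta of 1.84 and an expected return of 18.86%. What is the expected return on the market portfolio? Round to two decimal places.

11.61%

Both satisfy E(R) = R_f + β·MRP, so the slope of the SML is
MRP = (18.86% − 8.42%) / (1.84 − 0.63) = 10.44% / 1.21 = 8.6281%
R_f = E(R_Orrin) − β_Orrin·MRP = 8.42% − 0.63 × 8.6281% = 2.9843%
E(R_m) = R_f + MRP = 2.9843% + 8.6281% = 11.61%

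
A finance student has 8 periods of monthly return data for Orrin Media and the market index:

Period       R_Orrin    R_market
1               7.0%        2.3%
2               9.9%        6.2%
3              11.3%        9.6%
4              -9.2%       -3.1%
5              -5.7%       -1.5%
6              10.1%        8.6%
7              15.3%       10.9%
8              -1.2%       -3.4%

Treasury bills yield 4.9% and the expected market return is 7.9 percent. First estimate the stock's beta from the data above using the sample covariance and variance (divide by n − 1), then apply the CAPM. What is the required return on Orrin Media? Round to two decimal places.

Mean R_i = (7.0 + 9.9 + 11.3 − 9.2 − 5.7 + 10.1 + 15.3 − 1.2) / 8 = 4.6875%
Mean R_m = (2.3 + 6.2 + 9.6 − 3.1 − 1.5 + 8.6 + 10.9 − 3.4) / 8 = 3.7000%
Σ(R_i − R̄_i)(R_m − R̄_m) = 341.9900  ⇒  Cov = 341.9900 / 7 = 48.8557
Σ(R_m − R̄_m)² = 242.5600  ⇒  Var(R_m) = 242.5600 / 7 = 34.6514
β = Cov / Var(R_m) = 48.8557 / 34.6514 = 1.4099
MRP = 7.9% − 4.9% = 3.00%
E(R) = R_f + β × MRP = 4.9% + 1.4099 × 3.0% = 9.13%

9.13%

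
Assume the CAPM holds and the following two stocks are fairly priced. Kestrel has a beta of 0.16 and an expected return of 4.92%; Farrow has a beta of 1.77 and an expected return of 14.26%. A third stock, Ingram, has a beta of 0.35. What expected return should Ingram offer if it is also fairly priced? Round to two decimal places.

6.02%

MRP (SML slope) = (14.26% − 4.92%) / (1.77 − 0.16) = 9.34% / 1.61 = 5.8012%
R_f (intercept) = 4.92% − 0.16 × 5.8012% = 3.9918%
E(R_Ingram) = R_f + β × MRP = 3.9918% + 0.35 × 5.8012% = 6.02%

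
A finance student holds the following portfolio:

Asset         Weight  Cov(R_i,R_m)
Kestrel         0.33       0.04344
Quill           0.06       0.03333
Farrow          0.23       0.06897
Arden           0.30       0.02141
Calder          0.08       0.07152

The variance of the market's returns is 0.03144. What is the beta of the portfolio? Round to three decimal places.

1.410

β_Kestrel = 0.04344 / 0.03144 = 1.3817
β_Quill = 0.03333 / 0.03144 = 1.0601
β_Farrow = 0.06897 / 0.03144 = 2.1937
β_Arden = 0.02141 / 0.03144 = 0.6810
β_Calder = 0.07152 / 0.03144 = 2.2748
β_P = Σ w_i β_i = 0.33×1.3817 + 0.06×1.0601 + 0.23×2.1937 + 0.30×0.6810 + 0.08×2.2748 = 1.4104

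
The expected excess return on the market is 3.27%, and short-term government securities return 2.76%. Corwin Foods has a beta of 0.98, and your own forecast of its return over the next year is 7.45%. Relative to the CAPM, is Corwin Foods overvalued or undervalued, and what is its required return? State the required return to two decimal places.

Required return = R_f + β·MRP = 2.76% + 0.98 × 3.27% = 5.96%
Forecast 7.45% > required 5.96% → the stock plots above the SML → undervalued.

Undervalued; required return 5.96%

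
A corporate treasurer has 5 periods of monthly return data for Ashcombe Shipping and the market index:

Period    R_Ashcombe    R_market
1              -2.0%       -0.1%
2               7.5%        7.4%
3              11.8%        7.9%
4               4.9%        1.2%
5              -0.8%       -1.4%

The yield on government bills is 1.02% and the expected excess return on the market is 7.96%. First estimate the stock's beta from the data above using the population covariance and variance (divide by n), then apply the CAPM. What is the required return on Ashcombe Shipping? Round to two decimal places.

Mean R_i = (-2.0 + 7.5 + 11.8 + 4.9 − 0.8) / 5 = 4.2800%
Mean R_m = (-0.1 + 7.4 + 7.9 + 1.2 − 1.4) / 5 = 3.0000%
Σ(R_i − R̄_i)(R_m − R̄_m) = 91.7200  ⇒  Cov = 91.7200 / 5 = 18.3440
Σ(R_m − R̄_m)² = 75.5800  ⇒  Var(R_m) = 75.5800 / 5 = 15.1160
β = Cov / Var(R_m) = 18.3440 / 15.1160 = 1.2135
E(R) = R_f + β × MRP = 1.02% + 1.2135 × 7.96% = 10.68%

10.68%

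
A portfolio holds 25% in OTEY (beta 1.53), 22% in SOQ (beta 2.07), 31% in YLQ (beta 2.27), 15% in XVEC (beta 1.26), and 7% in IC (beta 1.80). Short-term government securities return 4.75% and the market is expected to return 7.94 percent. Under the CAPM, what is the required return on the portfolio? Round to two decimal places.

β_P = Σ w_i β_i = 0.25×1.53 + 0.22×2.07 + 0.31×2.27 + 0.15×1.26 + 0.07×1.80 = 1.8566
MRP = 7.94% − 4.75% = 3.19%
E(R_P) = R_f + β_P × MRP = 4.75% + 1.8566 × 3.19% = 10.67%

10.67%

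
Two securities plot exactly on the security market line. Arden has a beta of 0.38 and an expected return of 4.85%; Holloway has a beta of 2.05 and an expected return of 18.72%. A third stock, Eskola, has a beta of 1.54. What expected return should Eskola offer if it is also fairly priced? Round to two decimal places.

MRP (SML slope) = (18.72% − 4.85%) / (2.05 − 0.38) = 13.87% / 1.67 = 8.3054%
R_f (intercept) = 4.85% − 0.38 × 8.3054% = 1.6939%
E(R_Eskola) = R_f + β × MRP = 1.6939% + 1.54 × 8.3054% = 14.48%

14.48%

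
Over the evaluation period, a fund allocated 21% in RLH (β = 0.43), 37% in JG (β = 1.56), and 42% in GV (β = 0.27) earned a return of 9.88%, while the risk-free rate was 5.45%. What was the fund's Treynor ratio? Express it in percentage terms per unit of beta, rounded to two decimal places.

β_P = 0.21×0.43 + 0.37×1.56 + 0.42×0.27 = 0.7809
Treynor = (R_P − R_f) / β_P = (9.88% − 5.45%) / 0.7809 = 4.43% / 0.7809 = 5.67%

5.67%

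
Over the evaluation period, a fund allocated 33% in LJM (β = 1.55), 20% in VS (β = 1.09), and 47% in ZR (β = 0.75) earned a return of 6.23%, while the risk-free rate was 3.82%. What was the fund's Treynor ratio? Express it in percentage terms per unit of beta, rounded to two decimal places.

2.23%

β_P = 0.33×1.55 + 0.20×1.09 + 0.47×0.75 = 1.0820
Treynor = (R_P − R_f) / β_P = (6.23% − 3.82%) / 1.0820 = 2.41% / 1.0820 = 2.23%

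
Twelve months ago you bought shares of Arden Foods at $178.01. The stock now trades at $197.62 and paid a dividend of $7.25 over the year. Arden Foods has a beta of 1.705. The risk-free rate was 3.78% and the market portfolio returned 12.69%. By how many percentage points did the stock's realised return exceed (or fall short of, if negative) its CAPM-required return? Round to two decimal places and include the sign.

-3.88%

Realised HPR = (P1 + D1 − P0) / P0 = (197.62 + 7.25 − 178.01) / 178.01 = 26.86 / 178.01 = 15.0890%
MRP = 12.69% − 3.78% = 8.91%
CAPM required = R_f + β·MRP = 3.78% + 1.705 × 8.91% = 18.97155%
α = realised − required = 15.0890% − 18.97155% = -3.88%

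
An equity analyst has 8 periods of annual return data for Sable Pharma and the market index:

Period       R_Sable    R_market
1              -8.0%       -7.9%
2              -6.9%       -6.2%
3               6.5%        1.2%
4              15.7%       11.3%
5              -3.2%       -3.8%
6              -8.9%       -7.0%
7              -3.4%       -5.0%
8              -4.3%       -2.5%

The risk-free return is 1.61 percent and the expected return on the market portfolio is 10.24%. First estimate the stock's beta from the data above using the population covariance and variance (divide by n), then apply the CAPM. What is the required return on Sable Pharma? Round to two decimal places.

12.97%

Mean R_i = (-8.0 − 6.9 + 6.5 + 15.7 − 3.2 − 8.9 − 3.4 − 4.3) / 8 = -1.5625%
Mean R_m = (-7.9 − 6.2 + 1.2 + 11.3 − 3.8 − 7.0 − 5.0 − 2.5) / 8 = -2.4875%
Σ(R_i − R̄_i)(R_m − R̄_m) = 362.3063  ⇒  Cov = 362.3063 / 8 = 45.2883
Σ(R_m − R̄_m)² = 275.1688  ⇒  Var(R_m) = 275.1688 / 8 = 34.3961
β = Cov / Var(R_m) = 45.2883 / 34.3961 = 1.3167
MRP = 10.24% − 1.61% = 8.63%
E(R) = R_f + β × MRP = 1.61% + 1.3167 × 8.63% = 12.97%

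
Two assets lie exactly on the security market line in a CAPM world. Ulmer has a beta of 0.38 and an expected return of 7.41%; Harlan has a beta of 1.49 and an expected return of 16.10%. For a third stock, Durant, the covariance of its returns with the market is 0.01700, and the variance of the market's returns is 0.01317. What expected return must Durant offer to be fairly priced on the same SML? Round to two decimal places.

MRP = (16.10% − 7.41%) / (1.49 − 0.38) = 7.8288%
R_f = 7.41% − 0.38 × 7.8288% = 4.4351%
β_Durant = Cov / Var(R_m) = 0.01700 / 0.01317 = 1.2908
E(R_Durant) = R_f + β × MRP = 4.4351% + 1.2908 × 7.8288% = 14.54%

14.54%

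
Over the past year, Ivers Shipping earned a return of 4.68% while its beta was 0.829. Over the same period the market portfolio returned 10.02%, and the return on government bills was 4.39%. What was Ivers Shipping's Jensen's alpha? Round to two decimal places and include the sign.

Market excess return = 10.02% − 4.39% = 5.63%
CAPM benchmark = R_f + β(R_m − R_f) = 4.39% + 0.829 × 5.63% = 9.05727%
α = actual − benchmark = 4.68% − 9.05727% = -4.38%

-4.38%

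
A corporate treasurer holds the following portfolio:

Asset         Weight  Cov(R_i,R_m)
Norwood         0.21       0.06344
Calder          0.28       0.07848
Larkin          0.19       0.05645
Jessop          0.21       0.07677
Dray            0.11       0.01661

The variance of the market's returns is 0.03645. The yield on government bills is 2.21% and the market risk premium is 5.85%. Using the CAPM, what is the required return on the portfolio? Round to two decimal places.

12.48%

β_Norwood = 0.06344 / 0.03645 = 1.7405
β_Calder = 0.07848 / 0.03645 = 2.1531
β_Larkin = 0.05645 / 0.03645 = 1.5487
β_Jessop = 0.07677 / 0.03645 = 2.1062
β_Dray = 0.01661 / 0.03645 = 0.4557
β_P = Σ w_i β_i = 0.21×1.7405 + 0.28×2.1531 + 0.19×1.5487 + 0.21×2.1062 + 0.11×0.4557 = 1.7551
E(R_P) = R_f + β_P × MRP = 2.21% + 1.7551 × 5.85% = 12.48%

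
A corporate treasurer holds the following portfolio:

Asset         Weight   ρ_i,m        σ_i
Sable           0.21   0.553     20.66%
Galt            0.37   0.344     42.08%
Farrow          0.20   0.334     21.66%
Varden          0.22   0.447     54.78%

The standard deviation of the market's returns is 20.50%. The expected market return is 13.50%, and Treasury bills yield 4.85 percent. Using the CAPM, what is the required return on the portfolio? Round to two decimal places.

11.01%

β_Sable = 0.553 × 20.66% / 20.50% = 0.5573
β_Galt = 0.344 × 42.08% / 20.50% = 0.7061
β_Farrow = 0.334 × 21.66% / 20.50% = 0.3529
β_Varden = 0.447 × 54.78% / 20.50% = 1.1945
β_P = Σ w_i β_i = 0.21×0.5573 + 0.37×0.7061 + 0.20×0.3529 + 0.22×1.1945 = 0.7117
MRP = 13.50% − 4.85% = 8.65%
E(R_P) = R_f + β_P × MRP = 4.85% + 0.7117 × 8.65% = 11.01%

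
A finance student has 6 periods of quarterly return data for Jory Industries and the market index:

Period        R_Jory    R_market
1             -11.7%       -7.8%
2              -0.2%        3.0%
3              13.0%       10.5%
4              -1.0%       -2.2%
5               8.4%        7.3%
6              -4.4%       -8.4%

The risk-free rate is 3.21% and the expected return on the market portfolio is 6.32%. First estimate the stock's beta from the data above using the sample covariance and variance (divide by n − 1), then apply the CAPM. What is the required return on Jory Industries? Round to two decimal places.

6.50%

Mean R_i = (-11.7 − 0.2 + 13.0 − 1.0 + 8.4 − 4.4) / 6 = 0.6833%
Mean R_m = (-7.8 + 3.0 + 10.5 − 2.2 + 7.3 − 8.4) / 6 = 0.4000%
Σ(R_i − R̄_i)(R_m − R̄_m) = 326.0000  ⇒  Cov = 326.0000 / 5 = 65.2000
Σ(R_m − R̄_m)² = 307.8200  ⇒  Var(R_m) = 307.8200 / 5 = 61.5640
β = Cov / Var(R_m) = 65.2000 / 61.5640 = 1.0591
MRP = 6.32% − 3.21% = 3.11%
E(R) = R_f + β × MRP = 3.21% + 1.0591 × 3.11% = 6.50%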